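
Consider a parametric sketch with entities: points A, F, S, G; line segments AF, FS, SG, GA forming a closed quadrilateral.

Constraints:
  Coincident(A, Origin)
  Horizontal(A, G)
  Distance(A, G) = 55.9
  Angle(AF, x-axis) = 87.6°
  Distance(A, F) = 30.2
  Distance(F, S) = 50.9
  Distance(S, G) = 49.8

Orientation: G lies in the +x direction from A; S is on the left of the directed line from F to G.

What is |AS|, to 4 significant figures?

69.09

A is at the origin; A and G share the same y with |AG| = 55.9 and G in +x, so G = (55.9, 0). AF runs at 87.6° with |AF| = 30.2, so F = (1.265, 30.17). S is determined by |FS| = 50.9 and |SG| = 49.8 together: it lies at the intersection of circle(F, 50.9) and circle(G, 49.8). With |FG| = 62.41, the foot of the radical line on FG is 32.09 from F and the perpendicular offset is √(50.9² − 32.09²) = 39.51. Taking the left-of-FG solution: S = (48.46, 49.24).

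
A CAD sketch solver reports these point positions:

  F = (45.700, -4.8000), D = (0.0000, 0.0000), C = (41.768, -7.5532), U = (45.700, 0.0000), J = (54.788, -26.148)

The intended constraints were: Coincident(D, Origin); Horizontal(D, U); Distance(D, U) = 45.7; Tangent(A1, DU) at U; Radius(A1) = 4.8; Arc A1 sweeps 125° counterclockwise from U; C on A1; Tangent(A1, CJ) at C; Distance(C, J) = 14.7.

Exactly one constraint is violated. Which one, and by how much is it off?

Distance(C, J) = 14.7 — off by 8.00.

D = (0.00, 0.00) ✓; D.y = 0.00, U.y = 0.00 ✓; |DU| = 45.70 ✓; ∠(FU, UD) = 90.00° ✓; |FU| = 4.800 ✓; bearing(F→C) − bearing(F→U) = 125.0° ✓; |FC| = 4.800 ✓; ∠(FC, CJ) = 90.00° ✓; |CJ| = 22.70 ✗.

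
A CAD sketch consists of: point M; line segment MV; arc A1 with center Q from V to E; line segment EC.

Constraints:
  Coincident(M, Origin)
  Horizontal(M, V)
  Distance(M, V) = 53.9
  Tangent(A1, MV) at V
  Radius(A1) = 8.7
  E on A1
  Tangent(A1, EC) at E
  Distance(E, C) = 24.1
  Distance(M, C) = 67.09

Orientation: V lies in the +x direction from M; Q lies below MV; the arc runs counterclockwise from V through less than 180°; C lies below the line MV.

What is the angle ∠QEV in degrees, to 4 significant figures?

30.67°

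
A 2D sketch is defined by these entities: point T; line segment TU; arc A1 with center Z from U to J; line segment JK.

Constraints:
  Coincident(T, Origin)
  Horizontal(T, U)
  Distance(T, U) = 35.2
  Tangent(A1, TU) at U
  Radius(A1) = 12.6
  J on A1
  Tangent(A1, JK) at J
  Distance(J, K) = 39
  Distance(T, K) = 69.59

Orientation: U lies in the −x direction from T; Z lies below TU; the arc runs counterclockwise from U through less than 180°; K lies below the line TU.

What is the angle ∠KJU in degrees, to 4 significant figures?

133.8°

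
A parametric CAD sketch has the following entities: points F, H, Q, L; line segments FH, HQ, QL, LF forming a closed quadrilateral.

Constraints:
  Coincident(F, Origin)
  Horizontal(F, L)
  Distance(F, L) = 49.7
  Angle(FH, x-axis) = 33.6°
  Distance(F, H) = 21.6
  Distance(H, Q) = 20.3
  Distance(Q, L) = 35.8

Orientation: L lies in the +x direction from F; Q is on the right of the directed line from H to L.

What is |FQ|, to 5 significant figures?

16.896

F is at the origin; FL is horizontal with |FL| = 49.7 and L in +x, so L = (49.7, 0). FH runs at 33.6° with |FH| = 21.6, so H = (17.991, 11.953). Q is determined by |HQ| = 20.3 and |QL| = 35.8 together: it lies at the intersection of circle(H, 20.3) and circle(L, 35.8). With |HL| = 33.887, the foot of the radical line on HL is 4.1134 from H and the perpendicular offset is √(20.3² − 4.1134²) = 19.879. Taking the right-of-HL solution: Q = (14.828, -8.0988).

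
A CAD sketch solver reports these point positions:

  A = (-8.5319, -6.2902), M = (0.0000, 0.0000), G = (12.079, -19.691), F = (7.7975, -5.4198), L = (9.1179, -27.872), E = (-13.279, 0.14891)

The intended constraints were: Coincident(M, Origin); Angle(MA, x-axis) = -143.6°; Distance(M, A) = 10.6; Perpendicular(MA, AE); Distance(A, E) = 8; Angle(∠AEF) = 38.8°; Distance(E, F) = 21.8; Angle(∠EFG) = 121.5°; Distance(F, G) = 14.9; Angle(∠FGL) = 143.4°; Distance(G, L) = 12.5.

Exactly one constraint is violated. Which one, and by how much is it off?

Distance(G, L) = 12.5 — off by 3.80.

M = (0.00, 0.00) ✓; MA at -143.6° ✓; |MA| = 10.60 ✓; ∠(MA, AE) = 90.00° ✓; |AE| = 8.000 ✓; ∠AEF = 38.80° ✓; |EF| = 21.80 ✓; ∠EFG = 121.5° ✓; |FG| = 14.90 ✓; ∠FGL = 143.4° ✓; |GL| = 8.700 ✗.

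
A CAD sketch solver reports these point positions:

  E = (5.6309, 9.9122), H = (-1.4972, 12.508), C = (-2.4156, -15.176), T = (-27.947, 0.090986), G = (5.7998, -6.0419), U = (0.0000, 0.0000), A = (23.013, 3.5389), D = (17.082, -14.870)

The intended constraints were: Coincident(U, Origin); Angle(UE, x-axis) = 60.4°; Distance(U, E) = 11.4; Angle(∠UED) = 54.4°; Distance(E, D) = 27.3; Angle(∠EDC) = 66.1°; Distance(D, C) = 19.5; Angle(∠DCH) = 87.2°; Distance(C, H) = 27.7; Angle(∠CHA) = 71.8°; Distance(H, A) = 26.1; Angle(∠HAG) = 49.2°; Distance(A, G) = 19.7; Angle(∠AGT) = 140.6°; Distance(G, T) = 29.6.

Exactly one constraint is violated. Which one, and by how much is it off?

Distance(G, T) = 29.6 — off by 4.70.

U = (0.00, 0.00) ✓; UE at 60.40° ✓; |UE| = 11.40 ✓; ∠UED = 54.40° ✓; |ED| = 27.30 ✓; ∠EDC = 66.10° ✓; |DC| = 19.50 ✓; ∠DCH = 87.20° ✓; |CH| = 27.70 ✓; ∠CHA = 71.80° ✓; |HA| = 26.10 ✓; ∠HAG = 49.20° ✓; |AG| = 19.70 ✓; ∠AGT = 140.6° ✓; |GT| = 34.30 ✗.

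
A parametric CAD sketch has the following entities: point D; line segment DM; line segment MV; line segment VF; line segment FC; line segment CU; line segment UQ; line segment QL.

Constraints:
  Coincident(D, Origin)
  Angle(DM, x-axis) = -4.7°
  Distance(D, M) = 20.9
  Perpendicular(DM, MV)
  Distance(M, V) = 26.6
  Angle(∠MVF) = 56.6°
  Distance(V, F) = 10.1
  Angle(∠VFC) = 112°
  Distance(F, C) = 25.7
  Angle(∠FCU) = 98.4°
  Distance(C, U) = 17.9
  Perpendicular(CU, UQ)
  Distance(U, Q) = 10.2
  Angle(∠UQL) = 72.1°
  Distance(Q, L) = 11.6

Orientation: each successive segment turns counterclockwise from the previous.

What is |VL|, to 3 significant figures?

24.0

D is at the origin; DM runs at -4.7° with length 20.9, so M = (20.8, -1.71). DM ⟂ MV, so MV runs at 85.3°; with |MV| = 26.6, V = (23.0, 24.8). ∠MVF = 56.6° gives VF at -151° from the x-axis; with |VF| = 10.1, F = (14.2, 19.9). ∠VFC = 112.0° gives FC at -83.3° from the x-axis; with |FC| = 25.7, C = (17.1, -5.58). ∠FCU = 98.4° gives CU at -1.70° from the x-axis; with |CU| = 17.9, U = (35.0, -6.11). The perpendicularity gives UQ at right angles to CU, so UQ runs at 88.3°; with |UQ| = 10.2, Q = (35.3, 4.09). ∠UQL = 72.1° gives QL at -164° from the x-axis; with |QL| = 11.6, L = (24.2, 0.851). Then |VL| = |L − V| = 24.0.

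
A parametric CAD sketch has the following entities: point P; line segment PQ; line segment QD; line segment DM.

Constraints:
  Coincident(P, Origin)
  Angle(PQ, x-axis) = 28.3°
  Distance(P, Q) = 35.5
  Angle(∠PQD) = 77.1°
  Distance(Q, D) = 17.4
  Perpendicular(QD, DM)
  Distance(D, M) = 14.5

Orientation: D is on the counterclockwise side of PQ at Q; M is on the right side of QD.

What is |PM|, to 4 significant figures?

50.01

P is at the origin; PQ runs at 28.3° with length 35.5, so Q = 35.5·(cos 28.3°, sin 28.3°) = (31.26, 16.83). ∠PQD = 77.1°, so QD runs at 28.3° + (180° − 77.1°) = 131.2° from the x-axis; with |QD| = 17.4, D = Q + 17.4·(cos 131.2°, sin 131.2°) = (19.80, 29.92). QD is perpendicular to DM; with |DM| = 14.5 on the right of QD, M = D + 14.5·(0.7524, 0.6587) = (30.71, 39.47). Then |PM| = |M − P| = 50.01.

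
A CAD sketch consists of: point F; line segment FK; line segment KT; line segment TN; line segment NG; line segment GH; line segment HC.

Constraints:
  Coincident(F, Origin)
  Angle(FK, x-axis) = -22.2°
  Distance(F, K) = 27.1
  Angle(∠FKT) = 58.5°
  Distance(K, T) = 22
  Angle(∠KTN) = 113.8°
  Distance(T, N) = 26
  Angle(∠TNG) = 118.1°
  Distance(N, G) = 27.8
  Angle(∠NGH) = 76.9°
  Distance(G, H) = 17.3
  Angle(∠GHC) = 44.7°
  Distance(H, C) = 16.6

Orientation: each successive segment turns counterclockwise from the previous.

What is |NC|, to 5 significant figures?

15.421

F is at the origin; FK runs at -22.2° with length 27.1, so K = (25.091, -10.239). ∠FKT = 58.5° gives KT at 99.300° from the x-axis; with |KT| = 22.0, T = (21.536, 11.471). ∠KTN = 113.8° gives TN at 165.50° from the x-axis; with |TN| = 26.0, N = (-3.6360, 17.981). ∠TNG = 118.1° gives NG at -132.60° from the x-axis; with |NG| = 27.8, G = (-22.453, -2.4823). ∠NGH = 76.9° gives GH at -29.500° from the x-axis; with |GH| = 17.3, H = (-7.3960, -11.001). ∠GHC = 44.7° gives HC at 105.80° from the x-axis; with |HC| = 16.6, C = (-11.916, 4.9716). Then |NC| = |C − N| = 15.421.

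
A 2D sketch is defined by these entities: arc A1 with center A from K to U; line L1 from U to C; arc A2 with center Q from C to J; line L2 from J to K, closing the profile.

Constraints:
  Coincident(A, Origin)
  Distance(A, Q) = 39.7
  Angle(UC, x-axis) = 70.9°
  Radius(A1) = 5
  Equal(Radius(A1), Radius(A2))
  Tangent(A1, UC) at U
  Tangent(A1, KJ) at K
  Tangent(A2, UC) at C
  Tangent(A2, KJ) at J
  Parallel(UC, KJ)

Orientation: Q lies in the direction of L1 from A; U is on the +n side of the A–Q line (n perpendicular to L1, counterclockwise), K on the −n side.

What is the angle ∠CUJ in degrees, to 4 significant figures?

14.14°

The slot axis is L1's direction at 70.9°, so u = (cos 70.9°, sin 70.9°) = (0.3272, 0.9449) and n = (−sin 70.9°, cos 70.9°) = (-0.9449, 0.3272). A is at the origin and Q lies 39.7 along u from A, so Q = 39.7·u = (12.99, 37.51). Tangency of A1 to both parallel lines with radius 5.0 puts U and K at A ± 5.0·n: U = (-4.725, 1.636), K = (4.725, -1.636). Equal radii place C and J the same way about Q: C = Q + 5.0·n = (8.266, 39.15), J = Q − 5.0·n = (17.72, 35.88). Then cos ∠CUJ = UC·UJ / (|UC||UJ|), giving 14.14°.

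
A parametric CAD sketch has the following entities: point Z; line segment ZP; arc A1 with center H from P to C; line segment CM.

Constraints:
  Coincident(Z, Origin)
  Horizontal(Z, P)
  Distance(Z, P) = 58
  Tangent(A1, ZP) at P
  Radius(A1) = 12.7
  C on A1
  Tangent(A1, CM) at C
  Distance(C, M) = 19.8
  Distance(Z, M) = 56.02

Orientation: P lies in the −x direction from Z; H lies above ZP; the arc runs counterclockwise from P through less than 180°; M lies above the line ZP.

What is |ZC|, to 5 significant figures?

47.087

Checks: Z = (0.00, 0.00) ✓; |HC| = 12.70 ✓; ∠(HC, CM) = 90.00° ✓; |CM| = 19.80 ✓; |ZM| = 56.02 ✓.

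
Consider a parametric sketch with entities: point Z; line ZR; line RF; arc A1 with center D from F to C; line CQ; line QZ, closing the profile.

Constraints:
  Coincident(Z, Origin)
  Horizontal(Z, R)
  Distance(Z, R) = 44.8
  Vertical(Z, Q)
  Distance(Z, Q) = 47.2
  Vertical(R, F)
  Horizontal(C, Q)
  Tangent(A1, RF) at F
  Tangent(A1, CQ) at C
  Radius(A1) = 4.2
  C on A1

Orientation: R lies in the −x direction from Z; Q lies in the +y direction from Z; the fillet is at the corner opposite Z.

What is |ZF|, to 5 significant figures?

62.097

Z is at the origin; Z and R share the same y with |ZR| = 44.8 and R on the −x side, so R = (-44.800, 0.0000). ZQ is vertical with |ZQ| = 47.2 and Q on the +y side, so Q = (0.0000, 47.200). The virtual corner opposite Z is at (-44.800, 47.200). A1 meets RF tangentially, so DF is at right angles to RF and A1 meets CQ tangentially, so DC is at right angles to CQ, with radius 4.2, so the center D sits 4.2 in from both sides at D = (-40.600, 43.000). That places the tangent points at F = (-44.800, 43.000) on RF and C = (-40.600, 47.200) on CQ. Then |ZF| = |F − Z| = 62.097.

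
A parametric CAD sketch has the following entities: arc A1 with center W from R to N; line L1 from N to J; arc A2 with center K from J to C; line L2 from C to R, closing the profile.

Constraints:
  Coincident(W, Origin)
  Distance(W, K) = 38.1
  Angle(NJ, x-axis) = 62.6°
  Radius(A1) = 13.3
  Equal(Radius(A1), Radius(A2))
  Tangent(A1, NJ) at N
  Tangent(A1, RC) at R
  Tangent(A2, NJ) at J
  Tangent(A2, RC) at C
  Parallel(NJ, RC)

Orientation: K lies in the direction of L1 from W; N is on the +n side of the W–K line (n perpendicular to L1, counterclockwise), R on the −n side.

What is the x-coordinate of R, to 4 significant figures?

11.81

W is at the origin and K lies 38.1 along u from W, so K = 38.1·u = (17.53, 33.83). Tangency of A1 to both parallel lines with radius 13.3 puts N and R at W ± 13.3·n: N = (-11.81, 6.121), R = (11.81, -6.121). So R.x = 11.81.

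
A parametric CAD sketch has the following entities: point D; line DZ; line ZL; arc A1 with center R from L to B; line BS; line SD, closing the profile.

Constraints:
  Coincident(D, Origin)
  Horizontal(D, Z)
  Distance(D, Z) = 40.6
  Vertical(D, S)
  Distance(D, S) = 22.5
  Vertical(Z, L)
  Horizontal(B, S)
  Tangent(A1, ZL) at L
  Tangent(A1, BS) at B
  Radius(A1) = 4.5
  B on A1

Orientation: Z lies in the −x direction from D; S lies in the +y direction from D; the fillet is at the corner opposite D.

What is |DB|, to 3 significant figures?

42.5

D is at the origin; D and Z share the same y with |DZ| = 40.6 and Z on the −x side, so Z = (-40.6, 0.00). D and S share the same x with |DS| = 22.5 and S on the +y side, so S = (0.00, 22.5). The virtual corner opposite D is at (-40.6, 22.5). A1 meets ZL tangentially, so RL is at right angles to ZL and since A1 is tangent to BS there, RB ⟂ BS, with radius 4.5, so the center R sits 4.5 in from both sides at R = (-36.1, 18.0). That places the tangent points at L = (-40.6, 18.0) on ZL and B = (-36.1, 22.5) on BS. Then |DB| = |B − D| = 42.5.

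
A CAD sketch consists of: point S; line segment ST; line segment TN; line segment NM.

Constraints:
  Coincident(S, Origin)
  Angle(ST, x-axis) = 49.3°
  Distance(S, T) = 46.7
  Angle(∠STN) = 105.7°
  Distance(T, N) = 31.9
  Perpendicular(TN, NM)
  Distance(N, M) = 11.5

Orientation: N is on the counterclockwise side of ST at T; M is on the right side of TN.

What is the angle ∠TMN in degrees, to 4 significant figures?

70.18°

∠STN = 105.7°, so TN runs at 49.3° + (180° − 105.7°) = 123.6° from the x-axis; with |TN| = 31.9, N = T + 31.9·(cos 123.6°, sin 123.6°) = (12.80, 61.98). TN is perpendicular to NM; with |NM| = 11.5 on the right of TN, M = N + 11.5·(0.8329, 0.5534) = (22.38, 68.34). Then cos ∠TMN = MT·MN / (|MT||MN|), giving 70.18°.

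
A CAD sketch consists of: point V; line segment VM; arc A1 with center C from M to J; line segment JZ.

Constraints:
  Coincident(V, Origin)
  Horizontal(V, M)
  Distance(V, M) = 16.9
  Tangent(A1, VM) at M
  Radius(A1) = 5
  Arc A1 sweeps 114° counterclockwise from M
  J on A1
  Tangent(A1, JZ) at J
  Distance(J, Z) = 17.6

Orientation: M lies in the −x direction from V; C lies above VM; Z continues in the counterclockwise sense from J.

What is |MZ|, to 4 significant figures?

23.26

V is at the origin; VM is horizontal with |VM| = 16.9 and M on the −x side, so M = (-16.90, 0.000). Tangency of A1 to VM means the radius CM is perpendicular to VM, so C = M + (0, 5) = (-16.90, 5.000). On A1, M sits at bearing -90° from C; a 114° counterclockwise sweep puts J at bearing 24°, so J = C + 5.0·(cos 24°, sin 24°) = (-12.33, 7.034). Tangency of A1 to JZ means the radius CJ is perpendicular to JZ, so JZ runs along (−sin 24°, cos 24°); with |JZ| = 17.6, Z = (-19.49, 23.11). Then |MZ| = |Z − M| = 23.26.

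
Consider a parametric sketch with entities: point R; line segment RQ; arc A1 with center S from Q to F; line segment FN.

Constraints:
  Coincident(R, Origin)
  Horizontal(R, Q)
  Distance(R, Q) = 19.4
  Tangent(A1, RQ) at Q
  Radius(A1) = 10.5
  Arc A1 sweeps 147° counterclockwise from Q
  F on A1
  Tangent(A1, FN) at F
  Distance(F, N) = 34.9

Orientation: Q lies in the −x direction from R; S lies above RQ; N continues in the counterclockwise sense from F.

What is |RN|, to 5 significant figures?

57.556

R is at the origin; RQ is horizontal with |RQ| = 19.4 and Q on the −x side, so Q = (-19.400, 0.0000). A1 meets RQ tangentially, so SQ is at right angles to RQ, so S = Q + (0, 10.5) = (-19.400, 10.500). On A1, Q sits at bearing -90° from S; a 147° counterclockwise sweep puts F at bearing 57°, so F = S + 10.5·(cos 57°, sin 57°) = (-13.681, 19.306). A1 meets FN tangentially, so SF is at right angles to FN, so FN runs along (−sin 57°, cos 57°); with |FN| = 34.9, N = (-42.951, 38.314). Then |RN| = |N − R| = 57.556.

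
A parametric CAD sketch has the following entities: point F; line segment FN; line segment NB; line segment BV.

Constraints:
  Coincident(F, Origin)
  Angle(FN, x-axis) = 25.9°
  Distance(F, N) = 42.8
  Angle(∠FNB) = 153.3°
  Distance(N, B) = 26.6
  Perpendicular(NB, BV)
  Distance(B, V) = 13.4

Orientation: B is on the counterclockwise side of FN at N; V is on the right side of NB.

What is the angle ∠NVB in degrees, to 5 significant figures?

63.263°

∠FNB = 153.3°, so NB runs at 25.9° + (180° − 153.3°) = 52.600° from the x-axis; with |NB| = 26.6, B = N + 26.6·(cos 52.600°, sin 52.600°) = (54.657, 39.827). NB is perpendicular to BV; with |BV| = 13.4 on the right of NB, V = B + 13.4·(0.79441, -0.60738) = (65.302, 31.688). Then cos ∠NVB = VN·VB / (|VN||VB|), giving 63.263°.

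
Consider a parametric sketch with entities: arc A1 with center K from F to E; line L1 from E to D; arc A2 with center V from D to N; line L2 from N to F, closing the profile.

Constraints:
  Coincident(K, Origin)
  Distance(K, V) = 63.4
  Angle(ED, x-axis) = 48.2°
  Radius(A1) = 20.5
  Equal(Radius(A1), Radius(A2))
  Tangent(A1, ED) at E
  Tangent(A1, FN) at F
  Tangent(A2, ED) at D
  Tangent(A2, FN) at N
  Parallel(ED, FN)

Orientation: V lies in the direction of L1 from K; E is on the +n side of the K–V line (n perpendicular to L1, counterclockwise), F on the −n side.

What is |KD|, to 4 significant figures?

66.63

The slot axis is L1's direction at 48.2°, so u = (cos 48.2°, sin 48.2°) = (0.6665, 0.7455) and n = (−sin 48.2°, cos 48.2°) = (-0.7455, 0.6665). K is at the origin and V lies 63.4 along u from K, so V = 63.4·u = (42.26, 47.26). Tangency of A1 to both parallel lines with radius 20.5 puts E and F at K ± 20.5·n: E = (-15.28, 13.66), F = (15.28, -13.66). Equal radii place D and N the same way about V: D = V + 20.5·n = (26.98, 60.93), N = V − 20.5·n = (57.54, 33.60). Then |KD| = |D − K| = 66.63.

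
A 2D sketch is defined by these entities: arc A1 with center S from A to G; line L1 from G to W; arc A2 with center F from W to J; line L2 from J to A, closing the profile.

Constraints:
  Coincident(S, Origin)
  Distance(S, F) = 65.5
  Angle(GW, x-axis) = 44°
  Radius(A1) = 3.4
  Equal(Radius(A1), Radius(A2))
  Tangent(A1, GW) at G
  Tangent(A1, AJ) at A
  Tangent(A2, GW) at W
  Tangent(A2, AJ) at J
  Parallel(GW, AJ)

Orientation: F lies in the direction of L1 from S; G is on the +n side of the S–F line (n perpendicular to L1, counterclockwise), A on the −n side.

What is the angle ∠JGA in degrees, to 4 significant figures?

84.07°

The slot axis is L1's direction at 44.0°, so u = (cos 44.0°, sin 44.0°) = (0.7193, 0.6947) and n = (−sin 44.0°, cos 44.0°) = (-0.6947, 0.7193). S is at the origin and F lies 65.5 along u from S, so F = 65.5·u = (47.12, 45.50). Tangency of A1 to both parallel lines with radius 3.4 puts G and A at S ± 3.4·n: G = (-2.362, 2.446), A = (2.362, -2.446). Equal radii place W and J the same way about F: W = F + 3.4·n = (44.75, 47.95), J = F − 3.4·n = (49.48, 43.05). Then cos ∠JGA = GJ·GA / (|GJ||GA|), giving 84.07°.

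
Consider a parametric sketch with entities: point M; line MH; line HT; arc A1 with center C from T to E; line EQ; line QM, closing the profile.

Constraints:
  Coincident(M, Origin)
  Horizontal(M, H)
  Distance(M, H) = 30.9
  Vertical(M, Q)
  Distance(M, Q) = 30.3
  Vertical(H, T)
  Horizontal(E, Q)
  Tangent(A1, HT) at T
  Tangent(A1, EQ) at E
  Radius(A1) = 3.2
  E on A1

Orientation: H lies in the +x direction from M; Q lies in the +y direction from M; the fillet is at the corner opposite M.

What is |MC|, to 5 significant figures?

38.752

M is at the origin; MH is horizontal with |MH| = 30.9 and H on the +x side, so H = (30.900, 0.0000). MQ is vertical with |MQ| = 30.3 and Q on the +y side, so Q = (0.0000, 30.300). The virtual corner opposite M is at (30.900, 30.300). The tangent condition forces CT to be normal to HT and tangency of A1 to EQ means the radius CE is perpendicular to EQ, with radius 3.2, so the center C sits 3.2 in from both sides at C = (27.700, 27.100). Then |MC| = |C − M| = 38.752.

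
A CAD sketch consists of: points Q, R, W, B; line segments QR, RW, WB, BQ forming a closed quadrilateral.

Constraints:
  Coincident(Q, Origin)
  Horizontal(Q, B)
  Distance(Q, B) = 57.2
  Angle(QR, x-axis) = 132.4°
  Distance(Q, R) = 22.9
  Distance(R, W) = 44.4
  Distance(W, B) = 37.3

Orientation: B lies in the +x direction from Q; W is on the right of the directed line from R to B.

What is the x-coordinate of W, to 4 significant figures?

20.90

Checks: |RW| = 44.40 ✓; |WB| = 37.30 ✓.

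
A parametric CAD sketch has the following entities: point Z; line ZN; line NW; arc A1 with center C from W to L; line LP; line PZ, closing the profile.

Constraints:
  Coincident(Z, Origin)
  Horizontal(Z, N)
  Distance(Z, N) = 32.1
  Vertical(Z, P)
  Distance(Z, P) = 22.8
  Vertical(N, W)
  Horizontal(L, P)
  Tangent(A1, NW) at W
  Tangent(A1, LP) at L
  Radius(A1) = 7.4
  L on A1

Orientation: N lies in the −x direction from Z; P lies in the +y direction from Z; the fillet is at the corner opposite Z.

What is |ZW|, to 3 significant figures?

35.6

Z is at the origin; ZN is horizontal with |ZN| = 32.1 and N on the −x side, so N = (-32.1, 0.00). ZP is vertical with |ZP| = 22.8 and P on the +y side, so P = (0.00, 22.8). The virtual corner opposite Z is at (-32.1, 22.8). Tangency of A1 to NW means the radius CW is perpendicular to NW and the tangent condition forces CL to be normal to LP, with radius 7.4, so the center C sits 7.4 in from both sides at C = (-24.7, 15.4). That places the tangent points at W = (-32.1, 15.4) on NW and L = (-24.7, 22.8) on LP. Then |ZW| = |W − Z| = 35.6.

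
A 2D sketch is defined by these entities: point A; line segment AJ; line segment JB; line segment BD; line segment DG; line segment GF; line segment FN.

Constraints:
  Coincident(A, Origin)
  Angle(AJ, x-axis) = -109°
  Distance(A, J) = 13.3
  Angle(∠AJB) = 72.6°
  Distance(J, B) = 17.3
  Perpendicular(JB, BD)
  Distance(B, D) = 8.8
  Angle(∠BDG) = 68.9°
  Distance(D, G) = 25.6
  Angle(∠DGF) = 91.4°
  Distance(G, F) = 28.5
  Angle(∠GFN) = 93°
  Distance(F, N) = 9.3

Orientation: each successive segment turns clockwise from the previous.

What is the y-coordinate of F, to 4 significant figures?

-32.71

A is at the origin; AJ runs at -109.0° with length 13.3, so J = (-4.330, -12.58). ∠AJB = 72.6° gives JB at 143.6° from the x-axis; with |JB| = 17.3, B = (-18.25, -2.309). JB is perpendicular to BD, so BD runs at 53.60°; with |BD| = 8.8, D = (-13.03, 4.774). ∠BDG = 68.9° gives DG at -57.50° from the x-axis; with |DG| = 25.6, G = (0.7222, -16.82). ∠DGF = 91.4° gives GF at -146.1° from the x-axis; with |GF| = 28.5, F = (-22.93, -32.71). So F.y = -32.71.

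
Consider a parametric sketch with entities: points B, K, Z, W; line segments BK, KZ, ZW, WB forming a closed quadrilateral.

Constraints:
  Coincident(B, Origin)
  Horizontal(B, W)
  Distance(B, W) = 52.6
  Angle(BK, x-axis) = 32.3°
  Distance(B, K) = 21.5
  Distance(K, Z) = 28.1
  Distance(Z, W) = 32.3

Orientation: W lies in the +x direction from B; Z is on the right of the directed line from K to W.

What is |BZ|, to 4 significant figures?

29.19

Checks: |KZ| = 28.10 ✓; |ZW| = 32.30 ✓.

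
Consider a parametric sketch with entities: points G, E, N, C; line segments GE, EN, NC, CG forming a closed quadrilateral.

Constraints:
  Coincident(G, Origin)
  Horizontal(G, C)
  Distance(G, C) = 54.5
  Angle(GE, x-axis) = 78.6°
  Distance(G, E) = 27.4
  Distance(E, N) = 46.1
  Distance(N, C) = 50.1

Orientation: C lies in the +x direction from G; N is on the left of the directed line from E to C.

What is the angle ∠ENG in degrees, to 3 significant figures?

18.0°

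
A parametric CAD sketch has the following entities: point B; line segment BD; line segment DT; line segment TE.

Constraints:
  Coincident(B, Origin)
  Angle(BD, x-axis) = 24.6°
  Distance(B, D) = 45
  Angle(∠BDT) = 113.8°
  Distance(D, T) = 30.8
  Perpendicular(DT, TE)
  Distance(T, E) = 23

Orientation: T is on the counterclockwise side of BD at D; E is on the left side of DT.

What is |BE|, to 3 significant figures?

52.2

B is at the origin; BD runs at 24.6° with length 45.0, so D = 45.0·(cos 24.6°, sin 24.6°) = (40.9, 18.7). ∠BDT = 113.8°, so DT runs at 24.6° + (180° − 113.8°) = 90.8° from the x-axis; with |DT| = 30.8, T = D + 30.8·(cos 90.8°, sin 90.8°) = (40.5, 49.5). DT ⟂ TE; with |TE| = 23.0 on the left of DT, E = T + 23.0·(-1.00, -0.0140) = (17.5, 49.2). Then |BE| = |E − B| = 52.2.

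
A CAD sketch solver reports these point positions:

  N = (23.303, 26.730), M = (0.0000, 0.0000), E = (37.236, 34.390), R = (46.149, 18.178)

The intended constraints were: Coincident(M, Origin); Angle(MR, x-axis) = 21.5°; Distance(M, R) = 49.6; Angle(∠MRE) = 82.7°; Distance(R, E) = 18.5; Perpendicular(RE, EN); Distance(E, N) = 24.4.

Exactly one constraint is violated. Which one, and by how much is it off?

Distance(E, N) = 24.4 — off by 8.50.

M = (0.00, 0.00) ✓; MR at 21.50° ✓; |MR| = 49.60 ✓; ∠MRE = 82.70° ✓; |RE| = 18.50 ✓; ∠(RE, EN) = 90.00° ✓; |EN| = 15.90 ✗.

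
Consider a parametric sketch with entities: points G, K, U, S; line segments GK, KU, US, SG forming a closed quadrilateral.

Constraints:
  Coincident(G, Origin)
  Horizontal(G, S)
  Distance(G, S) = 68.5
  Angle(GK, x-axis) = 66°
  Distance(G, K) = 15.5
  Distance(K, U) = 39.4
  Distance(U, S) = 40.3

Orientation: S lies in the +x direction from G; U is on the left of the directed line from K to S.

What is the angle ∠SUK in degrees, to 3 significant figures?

106°

Checks: |KU| = 39.40 ✓; |US| = 40.30 ✓.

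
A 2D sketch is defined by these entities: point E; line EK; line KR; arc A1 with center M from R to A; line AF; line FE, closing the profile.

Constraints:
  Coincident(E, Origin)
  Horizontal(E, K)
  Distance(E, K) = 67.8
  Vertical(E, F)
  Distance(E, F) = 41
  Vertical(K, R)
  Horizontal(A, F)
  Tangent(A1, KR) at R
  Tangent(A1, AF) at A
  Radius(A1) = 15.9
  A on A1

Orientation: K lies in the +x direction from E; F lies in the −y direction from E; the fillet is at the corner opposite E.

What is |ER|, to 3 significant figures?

72.3

E is at the origin; E and K share the same y with |EK| = 67.8 and K on the +x side, so K = (67.8, 0.00). EF is vertical with |EF| = 41.0 and F on the −y side, so F = (0.00, -41.0). The virtual corner opposite E is at (67.8, -41.0). A1 meets KR tangentially, so MR is at right angles to KR and since A1 is tangent to AF there, MA ⟂ AF, with radius 15.9, so the center M sits 15.9 in from both sides at M = (51.9, -25.1). That places the tangent points at R = (67.8, -25.1) on KR and A = (51.9, -41.0) on AF. Then |ER| = |R − E| = 72.3.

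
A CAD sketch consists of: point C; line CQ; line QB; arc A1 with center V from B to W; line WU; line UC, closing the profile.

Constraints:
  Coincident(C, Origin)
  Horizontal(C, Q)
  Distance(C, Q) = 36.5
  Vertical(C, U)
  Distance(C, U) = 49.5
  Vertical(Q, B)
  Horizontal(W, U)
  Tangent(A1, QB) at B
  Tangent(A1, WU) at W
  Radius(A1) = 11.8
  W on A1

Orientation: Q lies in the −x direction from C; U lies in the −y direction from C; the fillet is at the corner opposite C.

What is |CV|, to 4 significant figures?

45.07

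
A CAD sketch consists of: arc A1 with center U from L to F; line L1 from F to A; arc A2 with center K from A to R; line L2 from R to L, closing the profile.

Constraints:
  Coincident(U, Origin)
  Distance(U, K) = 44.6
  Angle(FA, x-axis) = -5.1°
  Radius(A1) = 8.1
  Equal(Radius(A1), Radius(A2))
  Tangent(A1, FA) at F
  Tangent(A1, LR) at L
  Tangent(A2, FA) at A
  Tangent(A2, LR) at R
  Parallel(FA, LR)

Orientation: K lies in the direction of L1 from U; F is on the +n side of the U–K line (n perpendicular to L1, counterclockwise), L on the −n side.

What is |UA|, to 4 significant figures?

45.33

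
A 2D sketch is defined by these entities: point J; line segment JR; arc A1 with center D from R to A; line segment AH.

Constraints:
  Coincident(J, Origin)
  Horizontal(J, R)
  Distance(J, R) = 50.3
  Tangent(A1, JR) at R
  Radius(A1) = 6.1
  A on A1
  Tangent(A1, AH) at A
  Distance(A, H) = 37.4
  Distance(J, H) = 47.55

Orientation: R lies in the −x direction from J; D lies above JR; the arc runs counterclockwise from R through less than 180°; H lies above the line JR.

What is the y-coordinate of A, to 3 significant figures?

3.56

J is at the origin; JR is horizontal with |JR| = 50.3 and R on the −x side, so R = (-50.3, 0.00). Tangency of A1 to JR means the radius DR is perpendicular to JR, so D = R + (0, 6.1) = (-50.3, 6.10). Since DA ⟂ AH (tangency), |DH| = √(6.1² + 37.4²) = 37.9 regardless of where A sits on A1. So H lies on both circle(J, 47.55) and circle(D, 37.9); the above-JR intersection is H = (-29.2, 37.6). A is the foot of the tangent from H: A = (-44.8, 3.56).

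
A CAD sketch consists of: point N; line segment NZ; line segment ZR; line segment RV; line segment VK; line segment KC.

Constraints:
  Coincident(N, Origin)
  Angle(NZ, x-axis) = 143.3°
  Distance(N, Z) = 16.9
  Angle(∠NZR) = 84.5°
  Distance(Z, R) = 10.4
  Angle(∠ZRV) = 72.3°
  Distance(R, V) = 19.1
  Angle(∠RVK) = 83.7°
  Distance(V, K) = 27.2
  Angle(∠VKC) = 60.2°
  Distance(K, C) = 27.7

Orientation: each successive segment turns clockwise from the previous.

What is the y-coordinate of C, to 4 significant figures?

17.85

N is at the origin; NZ runs at 143.3° with length 16.9, so Z = (-13.55, 10.10). ∠NZR = 84.5° gives ZR at 47.80° from the x-axis; with |ZR| = 10.4, R = (-6.564, 17.80). ∠ZRV = 72.3° gives RV at -59.90° from the x-axis; with |RV| = 19.1, V = (3.015, 1.280). ∠RVK = 83.7° gives VK at -156.2° from the x-axis; with |VK| = 27.2, K = (-21.87, -9.697). ∠VKC = 60.2° gives KC at 84.00° from the x-axis; with |KC| = 27.7, C = (-18.98, 17.85). So C.y = 17.85.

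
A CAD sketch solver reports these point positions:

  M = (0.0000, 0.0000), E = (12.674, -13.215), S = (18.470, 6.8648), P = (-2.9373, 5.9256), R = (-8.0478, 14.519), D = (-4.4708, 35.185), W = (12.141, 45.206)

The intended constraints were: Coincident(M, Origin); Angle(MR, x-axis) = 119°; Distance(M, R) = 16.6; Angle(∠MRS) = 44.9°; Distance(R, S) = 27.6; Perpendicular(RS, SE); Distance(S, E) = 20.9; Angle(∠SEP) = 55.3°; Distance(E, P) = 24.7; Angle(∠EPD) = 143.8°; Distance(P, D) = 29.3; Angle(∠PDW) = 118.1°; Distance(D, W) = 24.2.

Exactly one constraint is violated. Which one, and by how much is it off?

Distance(D, W) = 24.2 — off by 4.80.

M = (0.00, 0.00) ✓; MR at 119.0° ✓; |MR| = 16.60 ✓; ∠MRS = 44.90° ✓; |RS| = 27.60 ✓; ∠(RS, SE) = 90.00° ✓; |SE| = 20.90 ✓; ∠SEP = 55.30° ✓; |EP| = 24.70 ✓; ∠EPD = 143.8° ✓; |PD| = 29.30 ✓; ∠PDW = 118.1° ✓; |DW| = 19.40 ✗.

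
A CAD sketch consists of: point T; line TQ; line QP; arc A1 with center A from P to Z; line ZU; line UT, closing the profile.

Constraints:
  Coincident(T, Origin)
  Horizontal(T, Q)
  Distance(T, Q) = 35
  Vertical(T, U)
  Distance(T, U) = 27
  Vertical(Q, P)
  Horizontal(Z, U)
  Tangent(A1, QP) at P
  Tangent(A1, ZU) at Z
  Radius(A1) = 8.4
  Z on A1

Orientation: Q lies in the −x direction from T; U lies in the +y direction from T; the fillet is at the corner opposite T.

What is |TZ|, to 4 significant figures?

37.90

T is at the origin; TQ is horizontal with |TQ| = 35.0 and Q on the −x side, so Q = (-35.00, 0.000). T and U share the same x with |TU| = 27.0 and U on the +y side, so U = (0.000, 27.00). The virtual corner opposite T is at (-35.00, 27.00). Tangency of A1 to QP means the radius AP is perpendicular to QP and the tangent condition forces AZ to be normal to ZU, with radius 8.4, so the center A sits 8.4 in from both sides at A = (-26.60, 18.60). That places the tangent points at P = (-35.00, 18.60) on QP and Z = (-26.60, 27.00) on ZU. Then |TZ| = |Z − T| = 37.90.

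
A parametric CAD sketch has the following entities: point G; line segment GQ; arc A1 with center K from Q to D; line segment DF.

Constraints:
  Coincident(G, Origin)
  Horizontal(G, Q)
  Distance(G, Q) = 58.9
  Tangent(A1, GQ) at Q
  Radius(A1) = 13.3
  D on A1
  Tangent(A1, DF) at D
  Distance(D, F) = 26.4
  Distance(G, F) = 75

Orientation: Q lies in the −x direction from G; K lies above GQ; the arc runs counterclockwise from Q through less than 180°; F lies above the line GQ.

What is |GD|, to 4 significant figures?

51.79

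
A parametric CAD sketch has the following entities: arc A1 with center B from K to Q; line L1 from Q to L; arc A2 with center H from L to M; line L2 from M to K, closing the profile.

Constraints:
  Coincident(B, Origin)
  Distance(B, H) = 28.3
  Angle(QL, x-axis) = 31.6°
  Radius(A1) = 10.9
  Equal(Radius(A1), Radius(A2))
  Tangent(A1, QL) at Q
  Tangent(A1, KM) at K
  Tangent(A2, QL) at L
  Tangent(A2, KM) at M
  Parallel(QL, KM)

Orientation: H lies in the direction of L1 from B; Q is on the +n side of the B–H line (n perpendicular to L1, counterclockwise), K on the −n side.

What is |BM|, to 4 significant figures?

30.33

Tangency of A1 to both parallel lines with radius 10.9 puts Q and K at B ± 10.9·n: Q = (-5.711, 9.284), K = (5.711, -9.284). Equal radii place L and M the same way about H: L = H + 10.9·n = (18.39, 24.11), M = H − 10.9·n = (29.82, 5.545). Then |BM| = |M − B| = 30.33.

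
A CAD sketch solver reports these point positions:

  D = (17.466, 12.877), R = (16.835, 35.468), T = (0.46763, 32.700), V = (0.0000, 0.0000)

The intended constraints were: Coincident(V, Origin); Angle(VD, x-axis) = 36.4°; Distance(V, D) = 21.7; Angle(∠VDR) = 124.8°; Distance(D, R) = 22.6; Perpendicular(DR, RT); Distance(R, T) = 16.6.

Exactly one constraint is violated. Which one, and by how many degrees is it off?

Perpendicular(DR, RT) — off by 8.00°.

V = (0.00, 0.00) ✓; VD at 36.40° ✓; |VD| = 21.70 ✓; ∠VDR = 124.8° ✓; |DR| = 22.60 ✓; ∠(DR, RT) = 98.00° ✗; |RT| = 16.60 ✓.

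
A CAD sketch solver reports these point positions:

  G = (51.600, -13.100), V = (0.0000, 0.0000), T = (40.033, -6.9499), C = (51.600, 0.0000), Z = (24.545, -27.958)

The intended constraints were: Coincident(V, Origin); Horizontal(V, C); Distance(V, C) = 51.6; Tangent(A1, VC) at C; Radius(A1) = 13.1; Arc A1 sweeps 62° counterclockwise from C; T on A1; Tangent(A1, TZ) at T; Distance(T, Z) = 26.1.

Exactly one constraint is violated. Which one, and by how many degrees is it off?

Tangent(A1, TZ) at T — off by 8.40°.

V = (0.00, 0.00) ✓; V.y = 0.00, C.y = 0.00 ✓; |VC| = 51.60 ✓; ∠(GC, CV) = 90.00° ✓; |GC| = 13.10 ✓; bearing(G→T) − bearing(G→C) = 62.00° ✓; |GT| = 13.10 ✓; ∠(GT, TZ) = 98.40° ✗; |TZ| = 26.10 ✓.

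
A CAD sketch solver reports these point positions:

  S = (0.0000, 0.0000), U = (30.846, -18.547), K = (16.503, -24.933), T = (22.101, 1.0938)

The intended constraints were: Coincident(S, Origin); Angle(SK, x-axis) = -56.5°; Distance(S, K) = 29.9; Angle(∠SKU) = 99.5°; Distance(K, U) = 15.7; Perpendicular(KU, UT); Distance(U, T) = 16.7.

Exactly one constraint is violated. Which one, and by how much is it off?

Distance(U, T) = 16.7 — off by 4.80.

S = (0.00, 0.00) ✓; SK at -56.50° ✓; |SK| = 29.90 ✓; ∠SKU = 99.50° ✓; |KU| = 15.70 ✓; ∠(KU, UT) = 90.00° ✓; |UT| = 21.50 ✗.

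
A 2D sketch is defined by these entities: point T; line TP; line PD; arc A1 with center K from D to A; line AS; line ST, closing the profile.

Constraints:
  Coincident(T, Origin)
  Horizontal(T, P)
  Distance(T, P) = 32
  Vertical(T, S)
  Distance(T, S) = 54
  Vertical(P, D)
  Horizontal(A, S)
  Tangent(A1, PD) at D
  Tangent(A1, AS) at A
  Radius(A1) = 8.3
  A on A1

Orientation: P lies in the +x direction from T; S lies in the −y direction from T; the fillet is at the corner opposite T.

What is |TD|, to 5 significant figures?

55.790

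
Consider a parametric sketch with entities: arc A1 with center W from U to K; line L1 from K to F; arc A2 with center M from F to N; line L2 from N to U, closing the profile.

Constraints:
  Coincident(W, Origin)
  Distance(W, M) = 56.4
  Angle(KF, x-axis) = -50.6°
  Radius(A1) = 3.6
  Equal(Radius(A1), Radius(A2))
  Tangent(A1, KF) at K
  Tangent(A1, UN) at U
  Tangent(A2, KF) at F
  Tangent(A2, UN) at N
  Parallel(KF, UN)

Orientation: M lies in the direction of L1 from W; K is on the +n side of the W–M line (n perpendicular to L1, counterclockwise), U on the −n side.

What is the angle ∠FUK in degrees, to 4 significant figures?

82.72°

The slot axis is L1's direction at -50.6°, so u = (cos -50.6°, sin -50.6°) = (0.6347, -0.7727) and n = (−sin -50.6°, cos -50.6°) = (0.7727, 0.6347). W is at the origin and M lies 56.4 along u from W, so M = 56.4·u = (35.80, -43.58). Tangency of A1 to both parallel lines with radius 3.6 puts K and U at W ± 3.6·n: K = (2.782, 2.285), U = (-2.782, -2.285). Equal radii place F and N the same way about M: F = M + 3.6·n = (38.58, -41.30), N = M − 3.6·n = (33.02, -45.87). Then cos ∠FUK = UF·UK / (|UF||UK|), giving 82.72°.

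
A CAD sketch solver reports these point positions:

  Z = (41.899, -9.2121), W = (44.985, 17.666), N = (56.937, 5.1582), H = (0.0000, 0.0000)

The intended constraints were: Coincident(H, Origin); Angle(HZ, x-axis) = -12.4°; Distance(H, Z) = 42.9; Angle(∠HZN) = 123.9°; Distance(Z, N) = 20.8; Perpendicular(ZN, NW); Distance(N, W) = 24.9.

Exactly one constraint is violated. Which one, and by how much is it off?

Distance(N, W) = 24.9 — off by 7.60.

H = (0.00, 0.00) ✓; HZ at -12.40° ✓; |HZ| = 42.90 ✓; ∠HZN = 123.9° ✓; |ZN| = 20.80 ✓; ∠(ZN, NW) = 90.00° ✓; |NW| = 17.30 ✗.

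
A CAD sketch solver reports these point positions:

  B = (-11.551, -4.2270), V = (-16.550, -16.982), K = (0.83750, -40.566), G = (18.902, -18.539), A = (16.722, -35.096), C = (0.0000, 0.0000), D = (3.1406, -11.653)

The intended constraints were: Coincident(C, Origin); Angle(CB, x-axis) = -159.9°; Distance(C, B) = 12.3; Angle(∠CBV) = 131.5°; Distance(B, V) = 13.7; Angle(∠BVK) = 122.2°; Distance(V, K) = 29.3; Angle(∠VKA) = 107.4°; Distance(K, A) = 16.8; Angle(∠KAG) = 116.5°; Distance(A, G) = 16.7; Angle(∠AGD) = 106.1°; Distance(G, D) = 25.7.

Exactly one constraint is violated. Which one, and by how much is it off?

Distance(G, D) = 25.7 — off by 8.50.

C = (0.00, 0.00) ✓; CB at -159.9° ✓; |CB| = 12.30 ✓; ∠CBV = 131.5° ✓; |BV| = 13.70 ✓; ∠BVK = 122.2° ✓; |VK| = 29.30 ✓; ∠VKA = 107.4° ✓; |KA| = 16.80 ✓; ∠KAG = 116.5° ✓; |AG| = 16.70 ✓; ∠AGD = 106.1° ✓; |GD| = 17.20 ✗.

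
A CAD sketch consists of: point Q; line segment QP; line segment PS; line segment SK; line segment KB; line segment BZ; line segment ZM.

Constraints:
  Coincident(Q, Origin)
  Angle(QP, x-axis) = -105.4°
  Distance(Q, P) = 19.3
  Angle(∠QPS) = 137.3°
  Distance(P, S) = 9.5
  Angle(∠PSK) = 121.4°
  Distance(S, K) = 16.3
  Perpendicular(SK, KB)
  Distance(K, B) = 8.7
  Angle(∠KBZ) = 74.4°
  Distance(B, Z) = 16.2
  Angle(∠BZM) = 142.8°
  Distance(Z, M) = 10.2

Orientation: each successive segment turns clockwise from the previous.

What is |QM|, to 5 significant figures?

31.115

Q is at the origin; QP runs at -105.4° with length 19.3, so P = (-5.1252, -18.607). ∠QPS = 137.3° gives PS at -148.10° from the x-axis; with |PS| = 9.5, S = (-13.190, -23.627). ∠PSK = 121.4° gives SK at 153.30° from the x-axis; with |SK| = 16.3, K = (-27.752, -16.303). SK ⟂ KB, so KB runs at 63.300°; with |KB| = 8.7, B = (-23.843, -8.5310). ∠KBZ = 74.4° gives BZ at -42.300° from the x-axis; with |BZ| = 16.2, Z = (-11.861, -19.434). ∠BZM = 142.8° gives ZM at -79.500° from the x-axis; with |ZM| = 10.2, M = (-10.003, -29.463). Then |QM| = |M − Q| = 31.115.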